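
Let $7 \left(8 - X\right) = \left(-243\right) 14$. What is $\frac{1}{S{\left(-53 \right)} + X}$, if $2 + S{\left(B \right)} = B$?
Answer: $\frac{1}{439} \approx 0.0022779$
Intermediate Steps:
$X = 494$ ($X = 8 - \frac{\left(-243\right) 14}{7} = 8 - -486 = 8 + 486 = 494$)
$S{\left(B \right)} = -2 + B$
$\frac{1}{S{\left(-53 \right)} + X} = \frac{1}{\left(-2 - 53\right) + 494} = \frac{1}{-55 + 494} = \frac{1}{439}$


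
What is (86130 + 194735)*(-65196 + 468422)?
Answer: 113252070490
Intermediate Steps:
(86130 + 194735)*(-65196 + 468422) = 280865*403226 = 113252070490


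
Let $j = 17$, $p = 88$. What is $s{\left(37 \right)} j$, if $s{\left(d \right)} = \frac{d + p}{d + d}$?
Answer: $\frac{2125}{74} \approx 28.716$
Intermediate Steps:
$s{\left(d \right)} = \frac{88 + d}{2 d}$ ($s{\left(d \right)} = \frac{d + 88}{d + d} = \frac{88 + d}{2 d}$)
$s{\left(37 \right)} j = \frac{88 + 37}{2 \cdot 37} \cdot 17 = \frac{1}{2} \cdot \frac{1}{37} \cdot 125 \cdot 17 = \frac{125}{74} \cdot 17 = \frac{2125}{74}$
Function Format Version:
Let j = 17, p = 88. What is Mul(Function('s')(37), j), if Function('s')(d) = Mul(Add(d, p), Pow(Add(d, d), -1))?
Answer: Rational(2125, 74) ≈ 28.716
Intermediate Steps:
Function('s')(d) = Mul(Rational(1, 2), Pow(d, -1), Add(88, d)) (Function('s')(d) = Mul(Add(d, 88), Pow(Add(d, d), -1)) = Mul(Add(88, d), Pow(Mul(2, d), -1)) = Mul(Add(88, d), Mul(Rational(1, 2), Pow(d, -1))) = Mul(Rational(1, 2), Pow(d, -1), Add(88, d)))
Mul(Function('s')(37), j) = Mul(Mul(Rational(1, 2), Pow(37, -1), Add(88, 37)), 17) = Mul(Mul(Rational(1, 2), Rational(1, 37), 125), 17) = Mul(Rational(125, 74), 17) = Rational(2125, 74)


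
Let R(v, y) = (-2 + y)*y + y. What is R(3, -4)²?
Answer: 400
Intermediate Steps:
R(v, y) = y + y*(-2 + y) (R(v, y) = y*(-2 + y) + y = y + y*(-2 + y))
R(3, -4)² = (-4*(-1 - 4))² = (-4*(-5))² = 20² = 400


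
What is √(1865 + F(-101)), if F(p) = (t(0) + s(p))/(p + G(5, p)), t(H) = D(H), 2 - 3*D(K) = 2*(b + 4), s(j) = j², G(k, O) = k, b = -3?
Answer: √1013034/24 ≈ 41.937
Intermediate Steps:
D(K) = 0 (D(K) = ⅔ - 2*(-3 + 4)/3 = ⅔ - 2/3 = ⅔ - ⅓*2 = ⅔ - ⅔ = 0)
t(H) = 0
F(p) = p²/(5 + p) (F(p) = (0 + p²)/(p + 5) = p²/(5 + p))
√(1865 + F(-101)) = √(1865 + (-101)²/(5 - 101)) = √(1865 + 10201/(-96)) = √(1865 + 10201*(-1/96)) = √(1865 - 10201/96) = √(168839/96) = √1013034/24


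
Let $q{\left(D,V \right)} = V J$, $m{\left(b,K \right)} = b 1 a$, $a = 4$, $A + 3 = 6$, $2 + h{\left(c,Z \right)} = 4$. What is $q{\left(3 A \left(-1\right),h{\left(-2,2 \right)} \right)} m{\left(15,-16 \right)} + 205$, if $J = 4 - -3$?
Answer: $1045$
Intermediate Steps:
$h{\left(c,Z \right)} = 2$ ($h{\left(c,Z \right)} = -2 + 4 = 2$)
$J = 7$ ($J = 4 + 3 = 7$)
$A = 3$ ($A = -3 + 6 = 3$)
$m{\left(b,K \right)} = 4 b$ ($m{\left(b,K \right)} = b 1 \cdot 4 = b 4 = 4 b$)
$q{\left(D,V \right)} = 7 V$ ($q{\left(D,V \right)} = V 7 = 7 V$)
$q{\left(3 A \left(-1\right),h{\left(-2,2 \right)} \right)} m{\left(15,-16 \right)} + 205 = 7 \cdot 2 \cdot 4 \cdot 15 + 205 = 14 \cdot 60 + 205 = 840 + 205 = 1045$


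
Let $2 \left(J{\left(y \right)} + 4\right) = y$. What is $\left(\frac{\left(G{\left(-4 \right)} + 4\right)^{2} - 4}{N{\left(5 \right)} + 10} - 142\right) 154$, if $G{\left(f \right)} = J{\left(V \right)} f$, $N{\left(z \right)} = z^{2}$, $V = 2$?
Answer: $- \frac{103796}{5} \approx -20759.0$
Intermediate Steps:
$J{\left(y \right)} = -4 + \frac{y}{2}$
$G{\left(f \right)} = - 3 f$ ($G{\left(f \right)} = \left(-4 + \frac{1}{2} \cdot 2\right) f = \left(-4 + 1\right) f = - 3 f$)
$\left(\frac{\left(G{\left(-4 \right)} + 4\right)^{2} - 4}{N{\left(5 \right)} + 10} - 142\right) 154 = \left(\frac{\left(\left(-3\right) \left(-4\right) + 4\right)^{2} - 4}{5^{2} + 10} - 142\right) 154 = \left(\frac{\left(12 + 4\right)^{2} - 4}{25 + 10} - 142\right) 154 = \left(\frac{16^{2} - 4}{35} - 142\right) 154 = \left(\left(256 - 4\right) \frac{1}{35} - 142\right) 154 = \left(252 \cdot \frac{1}{35} - 142\right) 154 = \left(\frac{36}{5} - 142\right) 154 = \left(- \frac{674}{5}\right) 154 = - \frac{103796}{5}$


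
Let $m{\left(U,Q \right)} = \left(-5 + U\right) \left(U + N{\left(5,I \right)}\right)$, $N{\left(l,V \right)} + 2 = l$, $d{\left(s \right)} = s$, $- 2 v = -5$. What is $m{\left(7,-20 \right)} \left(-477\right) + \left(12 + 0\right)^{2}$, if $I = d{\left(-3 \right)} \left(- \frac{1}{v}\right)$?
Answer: $-9396$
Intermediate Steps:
$v = \frac{5}{2}$ ($v = \left(- \frac{1}{2}\right) \left(-5\right) = \frac{5}{2} \approx 2.5$)
$I = \frac{6}{5}$ ($I = - 3 \left(- \frac{1}{\frac{5}{2}}\right) = - 3 \left(\left(-1\right) \frac{2}{5}\right) = \left(-3\right) \left(- \frac{2}{5}\right) = \frac{6}{5} \approx 1.2$)
$N{\left(l,V \right)} = -2 + l$
$m{\left(U,Q \right)} = \left(-5 + U\right) \left(3 + U\right)$ ($m{\left(U,Q \right)} = \left(-5 + U\right) \left(U + \left(-2 + 5\right)\right) = \left(-5 + U\right) \left(U + 3\right) = \left(-5 + U\right) \left(3 + U\right)$)
$m{\left(7,-20 \right)} \left(-477\right) + \left(12 + 0\right)^{2} = \left(-15 + 7^{2} - 14\right) \left(-477\right) + \left(12 + 0\right)^{2} = \left(-15 + 49 - 14\right) \left(-477\right) + 12^{2} = 20 \left(-477\right) + 144 = -9540 + 144 = -9396$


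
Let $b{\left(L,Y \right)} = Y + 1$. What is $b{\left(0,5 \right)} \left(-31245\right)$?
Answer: $-187470$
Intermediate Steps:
$b{\left(L,Y \right)} = 1 + Y$
$b{\left(0,5 \right)} \left(-31245\right) = \left(1 + 5\right) \left(-31245\right) = 6 \left(-31245\right) = -187470$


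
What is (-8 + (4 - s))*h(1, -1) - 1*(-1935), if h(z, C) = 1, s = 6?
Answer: 1925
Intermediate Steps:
(-8 + (4 - s))*h(1, -1) - 1*(-1935) = (-8 + (4 - 1*6))*1 - 1*(-1935) = (-8 + (4 - 6))*1 + 1935 = (-8 - 2)*1 + 1935 = -10*1 + 1935 = -10 + 1935 = 1925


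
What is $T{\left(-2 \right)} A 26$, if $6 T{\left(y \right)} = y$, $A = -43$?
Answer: $\frac{1118}{3} \approx 372.67$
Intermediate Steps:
$T{\left(y \right)} = \frac{y}{6}$
$T{\left(-2 \right)} A 26 = \frac{1}{6} \left(-2\right) \left(-43\right) 26 = \left(- \frac{1}{3}\right) \left(-43\right) 26 = \frac{43}{3} \cdot 26 = \frac{1118}{3}$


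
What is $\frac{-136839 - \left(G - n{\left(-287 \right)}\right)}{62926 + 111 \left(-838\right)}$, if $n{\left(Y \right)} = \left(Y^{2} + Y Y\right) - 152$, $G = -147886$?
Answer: $- \frac{175633}{30092} \approx -5.8365$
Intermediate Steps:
$n{\left(Y \right)} = -152 + 2 Y^{2}$ ($n{\left(Y \right)} = \left(Y^{2} + Y^{2}\right) - 152 = 2 Y^{2} - 152 = -152 + 2 Y^{2}$)
$\frac{-136839 - \left(G - n{\left(-287 \right)}\right)}{62926 + 111 \left(-838\right)} = \frac{-136839 - \left(-147734 - 164738\right)}{62926 + 111 \left(-838\right)} = \frac{-136839 + \left(\left(-152 + 2 \cdot 82369\right) + 147886\right)}{62926 - 93018} = \frac{-136839 + \left(\left(-152 + 164738\right) + 147886\right)}{-30092} = \left(-136839 + \left(164586 + 147886\right)\right) \left(- \frac{1}{30092}\right) = \left(-136839 + 312472\right) \left(- \frac{1}{30092}\right) = 175633 \left(- \frac{1}{30092}\right) = - \frac{175633}{30092}$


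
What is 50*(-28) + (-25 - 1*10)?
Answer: -1435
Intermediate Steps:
50*(-28) + (-25 - 1*10) = -1400 + (-25 - 10) = -1400 - 35 = -1435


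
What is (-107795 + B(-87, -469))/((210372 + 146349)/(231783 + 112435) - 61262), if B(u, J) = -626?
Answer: 37320459778/21087126395 ≈ 1.7698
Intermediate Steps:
(-107795 + B(-87, -469))/((210372 + 146349)/(231783 + 112435) - 61262) = (-107795 - 626)/((210372 + 146349)/(231783 + 112435) - 61262) = -108421/(356721/344218 - 61262) = -108421/(-21087126395/344218) = -108421*(-344218/21087126395) = 37320459778/21087126395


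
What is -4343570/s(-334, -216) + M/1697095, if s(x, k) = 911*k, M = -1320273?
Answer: 3555826444651/166973782860 ≈ 21.296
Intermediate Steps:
-4343570/s(-334, -216) + M/1697095 = -4343570/(911*(-216)) - 1320273/1697095 = -4343570/(-196776) - 1320273*1/1697095 = -4343570*(-1/196776) - 1320273/1697095 = 2171785/98388 - 1320273/1697095 = 3555826444651/166973782860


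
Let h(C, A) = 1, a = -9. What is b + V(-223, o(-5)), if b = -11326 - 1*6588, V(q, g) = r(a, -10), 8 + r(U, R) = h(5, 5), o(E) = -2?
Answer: -17921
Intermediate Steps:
r(U, R) = -7 (r(U, R) = -8 + 1 = -7)
V(q, g) = -7
b = -17914 (b = -11326 - 6588 = -17914)
b + V(-223, o(-5)) = -17914 - 7 = -17921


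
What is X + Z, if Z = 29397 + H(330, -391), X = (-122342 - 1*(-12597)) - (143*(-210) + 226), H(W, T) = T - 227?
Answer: -51162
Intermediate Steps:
H(W, T) = -227 + T
X = -79941 (X = (-122342 + 12597) - (-30030 + 226) = -109745 - 1*(-29804) = -109745 + 29804 = -79941)
Z = 28779 (Z = 29397 + (-227 - 391) = 29397 - 618 = 28779)
X + Z = -79941 + 28779 = -51162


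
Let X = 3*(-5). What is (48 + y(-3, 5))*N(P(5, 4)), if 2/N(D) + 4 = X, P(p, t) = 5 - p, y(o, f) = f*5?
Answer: -146/19 ≈ -7.6842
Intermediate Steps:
y(o, f) = 5*f
X = -15
N(D) = -2/19 (N(D) = 2/(-4 - 15) = 2/(-19) = 2*(-1/19) = -2/19)
(48 + y(-3, 5))*N(P(5, 4)) = (48 + 5*5)*(-2/19) = (48 + 25)*(-2/19) = 73*(-2/19) = -146/19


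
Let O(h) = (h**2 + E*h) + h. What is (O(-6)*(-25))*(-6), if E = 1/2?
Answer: 4050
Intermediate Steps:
E = 1/2 (E = 1*(1/2) = 1/2 ≈ 0.50000)
O(h) = h**2 + 3*h/2 (O(h) = (h**2 + h/2) + h = h**2 + 3*h/2)
(O(-6)*(-25))*(-6) = (((1/2)*(-6)*(3 + 2*(-6)))*(-25))*(-6) = (((1/2)*(-6)*(3 - 12))*(-25))*(-6) = (((1/2)*(-6)*(-9))*(-25))*(-6) = (27*(-25))*(-6) = -675*(-6) = 4050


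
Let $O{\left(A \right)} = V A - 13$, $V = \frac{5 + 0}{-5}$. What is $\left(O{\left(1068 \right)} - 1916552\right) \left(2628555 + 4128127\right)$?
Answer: $-12956836373706$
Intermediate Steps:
$V = -1$ ($V = 5 \left(- \frac{1}{5}\right) = -1$)
$O{\left(A \right)} = -13 - A$ ($O{\left(A \right)} = - A - 13 = -13 - A$)
$\left(O{\left(1068 \right)} - 1916552\right) \left(2628555 + 4128127\right) = \left(\left(-13 - 1068\right) - 1916552\right) \left(2628555 + 4128127\right) = \left(\left(-13 - 1068\right) - 1916552\right) 6756682 = \left(-1081 - 1916552\right) 6756682 = \left(-1917633\right) 6756682 = -12956836373706$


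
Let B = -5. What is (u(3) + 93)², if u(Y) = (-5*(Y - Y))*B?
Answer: 8649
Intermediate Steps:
u(Y) = 0 (u(Y) = -5*(Y - Y)*(-5) = -5*0*(-5) = 0*(-5) = 0)
(u(3) + 93)² = (0 + 93)² = 93² = 8649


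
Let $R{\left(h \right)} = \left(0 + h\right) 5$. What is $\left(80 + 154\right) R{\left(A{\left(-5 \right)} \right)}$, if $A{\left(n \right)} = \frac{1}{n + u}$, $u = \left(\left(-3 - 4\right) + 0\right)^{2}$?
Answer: $\frac{585}{22} \approx 26.591$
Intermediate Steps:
$u = 49$ ($u = \left(\left(-3 - 4\right) + 0\right)^{2} = \left(-7 + 0\right)^{2} = \left(-7\right)^{2} = 49$)
$A{\left(n \right)} = \frac{1}{49 + n}$ ($A{\left(n \right)} = \frac{1}{n + 49} = \frac{1}{49 + n}$)
$R{\left(h \right)} = 5 h$ ($R{\left(h \right)} = h 5 = 5 h$)
$\left(80 + 154\right) R{\left(A{\left(-5 \right)} \right)} = \left(80 + 154\right) \frac{5}{49 - 5} = 234 \cdot \frac{5}{44} = \frac{585}{22}$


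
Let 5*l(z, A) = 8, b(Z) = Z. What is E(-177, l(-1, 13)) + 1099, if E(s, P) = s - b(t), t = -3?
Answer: 925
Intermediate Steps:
l(z, A) = 8/5 (l(z, A) = (⅕)*8 = 8/5)
E(s, P) = 3 + s (E(s, P) = s - 1*(-3) = s + 3 = 3 + s)
E(-177, l(-1, 13)) + 1099 = (3 - 177) + 1099 = -174 + 1099 = 925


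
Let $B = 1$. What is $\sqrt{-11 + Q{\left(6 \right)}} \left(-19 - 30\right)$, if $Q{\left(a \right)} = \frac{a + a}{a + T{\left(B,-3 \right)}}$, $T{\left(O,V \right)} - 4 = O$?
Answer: $- \frac{49 i \sqrt{1199}}{11} \approx - 154.25 i$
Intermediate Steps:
$T{\left(O,V \right)} = 4 + O$
$Q{\left(a \right)} = \frac{2 a}{5 + a}$ ($Q{\left(a \right)} = \frac{a + a}{a + \left(4 + 1\right)} = \frac{2 a}{a + 5} = \frac{2 a}{5 + a}$)
$\sqrt{-11 + Q{\left(6 \right)}} \left(-19 - 30\right) = \sqrt{-11 + 2 \cdot 6 \frac{1}{5 + 6}} \left(-19 - 30\right) = \sqrt{-11 + 2 \cdot 6 \cdot \frac{1}{11}} \left(-49\right) = \sqrt{-11 + \frac{12}{11}} \left(-49\right) = \sqrt{- \frac{109}{11}} \left(-49\right) = \frac{i \sqrt{1199}}{11} \left(-49\right) = - \frac{49 i \sqrt{1199}}{11}$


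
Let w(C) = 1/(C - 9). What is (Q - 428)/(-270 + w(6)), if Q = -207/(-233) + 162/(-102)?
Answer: 5094240/3212371 ≈ 1.5858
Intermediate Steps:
Q = -2772/3961 (Q = -207*(-1/233) + 162*(-1/102) = 207/233 - 27/17 = -2772/3961 ≈ -0.69982)
w(C) = 1/(-9 + C)
(Q - 428)/(-270 + w(6)) = (-2772/3961 - 428)/(-270 + 1/(-9 + 6)) = -1698080/(3961*(-270 + 1/(-3))) = -1698080/(3961*(-270 - ⅓)) = -1698080/(3961*(-811/3)) = -1698080/3961*(-3/811) = 5094240/3212371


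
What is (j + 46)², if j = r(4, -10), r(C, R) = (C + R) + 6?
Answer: 2116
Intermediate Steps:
r(C, R) = 6 + C + R
j = 0 (j = 6 + 4 - 10 = 0)
(j + 46)² = (0 + 46)² = 46² = 2116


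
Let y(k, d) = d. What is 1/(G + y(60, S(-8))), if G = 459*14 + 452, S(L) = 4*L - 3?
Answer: 1/6843 ≈ 0.00014613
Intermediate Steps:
S(L) = -3 + 4*L
G = 6878 (G = 6426 + 452 = 6878)
1/(G + y(60, S(-8))) = 1/(6878 + (-3 + 4*(-8))) = 1/(6878 + (-3 - 32)) = 1/(6878 - 35) = 1/6843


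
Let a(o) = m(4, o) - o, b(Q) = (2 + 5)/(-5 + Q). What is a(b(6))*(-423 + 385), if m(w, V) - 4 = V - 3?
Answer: -38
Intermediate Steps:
b(Q) = 7/(-5 + Q)
m(w, V) = 1 + V (m(w, V) = 4 + (V - 3) = 4 + (-3 + V) = 1 + V)
a(o) = 1 (a(o) = (1 + o) - o = 1)
a(b(6))*(-423 + 385) = 1*(-423 + 385) = 1*(-38) = -38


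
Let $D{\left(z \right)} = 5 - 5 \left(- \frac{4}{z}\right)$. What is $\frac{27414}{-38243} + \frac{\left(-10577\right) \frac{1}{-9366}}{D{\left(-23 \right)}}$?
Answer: $- \frac{2155534561}{4861067730} \approx -0.44343$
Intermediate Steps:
$D{\left(z \right)} = 5 + \frac{20}{z}$
$\frac{27414}{-38243} + \frac{\left(-10577\right) \frac{1}{-9366}}{D{\left(-23 \right)}} = \frac{27414}{-38243} + \frac{\left(-10577\right) \frac{1}{-9366}}{5 + \frac{20}{-23}} = 27414 \left(- \frac{1}{38243}\right) + \frac{\left(-10577\right) \left(- \frac{1}{9366}\right)}{5 + 20 \left(- \frac{1}{23}\right)} = - \frac{27414}{38243} + \frac{1511}{1338 \left(5 - \frac{20}{23}\right)} = - \frac{27414}{38243} + \frac{1511}{1338 \cdot \frac{95}{23}} = - \frac{27414}{38243} + \frac{1511}{1338} \cdot \frac{23}{95} = - \frac{27414}{38243} + \frac{34753}{127110} = - \frac{2155534561}{4861067730}$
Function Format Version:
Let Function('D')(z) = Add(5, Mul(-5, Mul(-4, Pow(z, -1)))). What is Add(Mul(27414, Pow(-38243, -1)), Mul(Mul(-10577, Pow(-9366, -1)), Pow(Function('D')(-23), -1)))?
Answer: Rational(-2155534561, 4861067730) ≈ -0.44343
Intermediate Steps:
Function('D')(z) = Add(5, Mul(20, Pow(z, -1)))
Add(Mul(27414, Pow(-38243, -1)), Mul(Mul(-10577, Pow(-9366, -1)), Pow(Function('D')(-23), -1))) = Add(Mul(27414, Pow(-38243, -1)), Mul(Mul(-10577, Pow(-9366, -1)), Pow(Add(5, Mul(20, Pow(-23, -1))), -1))) = Add(Mul(27414, Rational(-1, 38243)), Mul(Mul(-10577, Rational(-1, 9366)), Pow(Add(5, Mul(20, Rational(-1, 23))), -1))) = Add(Rational(-27414, 38243), Mul(Rational(1511, 1338), Pow(Add(5, Rational(-20, 23)), -1))) = Add(Rational(-27414, 38243), Mul(Rational(1511, 1338), Pow(Rational(95, 23), -1))) = Add(Rational(-27414, 38243), Mul(Rational(1511, 1338), Rational(23, 95))) = Add(Rational(-27414, 38243), Rational(34753, 127110)) = Rational(-2155534561, 4861067730)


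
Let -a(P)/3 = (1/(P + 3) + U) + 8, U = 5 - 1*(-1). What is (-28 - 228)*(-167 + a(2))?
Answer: 268288/5 ≈ 53658.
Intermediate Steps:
U = 6 (U = 5 + 1 = 6)
a(P) = -42 - 3/(3 + P) (a(P) = -3*((1/(P + 3) + 6) + 8) = -3*((1/(3 + P) + 6) + 8) = -3*((6 + 1/(3 + P)) + 8) = -3*(14 + 1/(3 + P)) = -42 - 3/(3 + P))
(-28 - 228)*(-167 + a(2)) = (-28 - 228)*(-167 + 3*(-43 - 14*2)/(3 + 2)) = -256*(-167 + 3*(-43 - 28)/5) = -256*(-167 + 3*(⅕)*(-71)) = -256*(-167 - 213/5) = -256*(-1048/5) = 268288/5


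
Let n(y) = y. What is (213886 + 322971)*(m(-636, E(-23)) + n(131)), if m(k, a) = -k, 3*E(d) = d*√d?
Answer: 411769319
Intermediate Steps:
E(d) = d^(3/2)/3 (E(d) = (d*√d)/3 = d^(3/2)/3)
(213886 + 322971)*(m(-636, E(-23)) + n(131)) = (213886 + 322971)*(-1*(-636) + 131) = 536857*(636 + 131) = 536857*767 = 411769319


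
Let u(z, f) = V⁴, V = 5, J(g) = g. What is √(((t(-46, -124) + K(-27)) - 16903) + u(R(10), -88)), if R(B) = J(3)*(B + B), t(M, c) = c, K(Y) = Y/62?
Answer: I*√63050962/62 ≈ 128.07*I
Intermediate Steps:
K(Y) = Y/62 (K(Y) = Y*(1/62) = Y/62)
R(B) = 6*B (R(B) = 3*(B + B) = 3*(2*B) = 6*B)
u(z, f) = 625 (u(z, f) = 5⁴ = 625)
√(((t(-46, -124) + K(-27)) - 16903) + u(R(10), -88)) = √(((-124 + (1/62)*(-27)) - 16903) + 625) = √(((-124 - 27/62) - 16903) + 625) = √((-7715/62 - 16903) + 625) = √(-1055701/62 + 625) = √(-1016951/62) = I*√63050962/62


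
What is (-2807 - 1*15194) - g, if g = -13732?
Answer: -4269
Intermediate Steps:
(-2807 - 1*15194) - g = (-2807 - 1*15194) - 1*(-13732) = (-2807 - 15194) + 13732 = -18001 + 13732 = -4269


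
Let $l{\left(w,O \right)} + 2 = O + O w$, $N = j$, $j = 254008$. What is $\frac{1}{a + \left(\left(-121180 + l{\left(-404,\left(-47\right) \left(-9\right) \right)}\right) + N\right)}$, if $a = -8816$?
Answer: $- \frac{1}{46459} \approx -2.1524 \cdot 10^{-5}$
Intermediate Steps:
$N = 254008$
$l{\left(w,O \right)} = -2 + O + O w$ ($l{\left(w,O \right)} = -2 + \left(O + O w\right) = -2 + O + O w$)
$\frac{1}{a + \left(\left(-121180 + l{\left(-404,\left(-47\right) \left(-9\right) \right)}\right) + N\right)} = \frac{1}{-8816 + \left(\left(-121180 - \left(-421 - \left(-47\right) \left(-9\right) \left(-404\right)\right)\right) + 254008\right)} = \frac{1}{-8816 + \left(\left(-121180 + \left(-2 + 423 + 423 \left(-404\right)\right)\right) + 254008\right)} = \frac{1}{-8816 + \left(\left(-121180 - 170471\right) + 254008\right)} = \frac{1}{-8816 + \left(-291651 + 254008\right)} = \frac{1}{-8816 - 37643} = \frac{1}{-46459} = - \frac{1}{46459}$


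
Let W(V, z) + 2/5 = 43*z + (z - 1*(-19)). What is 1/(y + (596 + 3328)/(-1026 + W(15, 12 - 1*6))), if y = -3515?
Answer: -413/1453875 ≈ -0.00028407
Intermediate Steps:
W(V, z) = 93/5 + 44*z (W(V, z) = -2/5 + (43*z + (z - 1*(-19))) = -2/5 + (43*z + (z + 19)) = -2/5 + (43*z + (19 + z)) = -2/5 + (19 + 44*z) = 93/5 + 44*z)
1/(y + (596 + 3328)/(-1026 + W(15, 12 - 1*6))) = 1/(-3515 + (596 + 3328)/(-1026 + (93/5 + 44*(12 - 1*6)))) = 1/(-3515 + 3924/(-1026 + (93/5 + 44*(12 - 6)))) = 1/(-3515 + 3924/(-1026 + (93/5 + 44*6))) = 1/(-3515 + 3924/(-1026 + (93/5 + 264))) = 1/(-3515 + 3924/(-1026 + 1413/5)) = 1/(-3515 + 3924/(-3717/5)) = 1/(-3515 + 3924*(-5/3717)) = 1/(-3515 - 2180/413) = 1/(-1453875/413) = -413/1453875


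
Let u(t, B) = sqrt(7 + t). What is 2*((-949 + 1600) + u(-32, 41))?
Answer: 1302 + 10*I ≈ 1302.0 + 10.0*I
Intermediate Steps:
2*((-949 + 1600) + u(-32, 41)) = 2*((-949 + 1600) + sqrt(7 - 32)) = 2*(651 + sqrt(-25)) = 2*(651 + 5*I) = 1302 + 10*I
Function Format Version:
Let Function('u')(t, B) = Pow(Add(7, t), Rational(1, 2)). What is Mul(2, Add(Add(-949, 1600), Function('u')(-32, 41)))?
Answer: Add(1302, Mul(10, I)) ≈ Add(1302.0, Mul(10.000, I))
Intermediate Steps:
Mul(2, Add(Add(-949, 1600), Function('u')(-32, 41))) = Mul(2, Add(Add(-949, 1600), Pow(Add(7, -32), Rational(1, 2)))) = Mul(2, Add(651, Pow(-25, Rational(1, 2)))) = Mul(2, Add(651, Mul(5, I))) = Add(1302, Mul(10, I))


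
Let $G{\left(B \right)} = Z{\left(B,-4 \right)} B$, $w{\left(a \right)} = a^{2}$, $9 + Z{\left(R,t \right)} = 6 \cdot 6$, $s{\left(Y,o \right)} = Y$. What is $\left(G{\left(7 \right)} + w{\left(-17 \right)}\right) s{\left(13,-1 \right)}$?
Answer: $6214$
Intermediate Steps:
$Z{\left(R,t \right)} = 27$ ($Z{\left(R,t \right)} = -9 + 6 \cdot 6 = -9 + 36 = 27$)
$G{\left(B \right)} = 27 B$
$\left(G{\left(7 \right)} + w{\left(-17 \right)}\right) s{\left(13,-1 \right)} = \left(27 \cdot 7 + \left(-17\right)^{2}\right) 13 = \left(189 + 289\right) 13 = 478 \cdot 13 = 6214$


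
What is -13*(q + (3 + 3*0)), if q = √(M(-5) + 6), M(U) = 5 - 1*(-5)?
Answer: -91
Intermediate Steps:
M(U) = 10 (M(U) = 5 + 5 = 10)
q = 4 (q = √(10 + 6) = √16 = 4)
-13*(q + (3 + 3*0)) = -13*(4 + (3 + 3*0)) = -13*(4 + (3 + 0)) = -13*(4 + 3) = -13*7 = -91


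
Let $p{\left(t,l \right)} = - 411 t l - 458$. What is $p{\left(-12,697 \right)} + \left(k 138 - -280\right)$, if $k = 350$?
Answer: $3485726$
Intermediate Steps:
$p{\left(t,l \right)} = -458 - 411 l t$ ($p{\left(t,l \right)} = - 411 l t - 458 = -458 - 411 l t$)
$p{\left(-12,697 \right)} + \left(k 138 - -280\right) = \left(-458 - 286467 \left(-12\right)\right) + \left(350 \cdot 138 - -280\right) = \left(-458 + 3437604\right) + \left(48300 + 280\right) = 3437146 + 48580 = 3485726$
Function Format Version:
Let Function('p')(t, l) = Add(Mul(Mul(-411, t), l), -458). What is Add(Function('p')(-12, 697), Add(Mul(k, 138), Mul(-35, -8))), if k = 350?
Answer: 3485726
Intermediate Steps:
Function('p')(t, l) = Add(-458, Mul(-411, l, t)) (Function('p')(t, l) = Add(Mul(-411, l, t), -458) = Add(-458, Mul(-411, l, t)))
Add(Function('p')(-12, 697), Add(Mul(k, 138), Mul(-35, -8))) = Add(Add(-458, Mul(-411, 697, -12)), Add(Mul(350, 138), Mul(-35, -8))) = Add(Add(-458, 3437604), Add(48300, 280)) = Add(3437146, 48580) = 3485726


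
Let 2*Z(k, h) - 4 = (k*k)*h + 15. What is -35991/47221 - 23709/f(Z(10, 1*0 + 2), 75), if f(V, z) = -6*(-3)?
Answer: -373403509/283326 ≈ -1317.9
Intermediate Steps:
Z(k, h) = 19/2 + h*k²/2 (Z(k, h) = 2 + ((k*k)*h + 15)/2 = 2 + (k²*h + 15)/2 = 2 + (h*k² + 15)/2 = 2 + (15 + h*k²)/2 = 2 + (15/2 + h*k²/2) = 19/2 + h*k²/2)
f(V, z) = 18
-35991/47221 - 23709/f(Z(10, 1*0 + 2), 75) = -35991/47221 - 23709/18 = -35991*1/47221 - 23709*1/18 = -35991/47221 - 7903/6 = -373403509/283326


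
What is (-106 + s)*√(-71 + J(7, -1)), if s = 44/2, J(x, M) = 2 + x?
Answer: -84*I*√62 ≈ -661.42*I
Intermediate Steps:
s = 22 (s = 44*(½) = 22)
(-106 + s)*√(-71 + J(7, -1)) = (-106 + 22)*√(-71 + (2 + 7)) = -84*√(-71 + 9) = -84*I*√62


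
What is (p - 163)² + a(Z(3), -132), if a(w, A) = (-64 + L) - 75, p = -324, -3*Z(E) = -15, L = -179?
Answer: 236851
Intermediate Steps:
Z(E) = 5 (Z(E) = -⅓*(-15) = 5)
a(w, A) = -318 (a(w, A) = (-64 - 179) - 75 = -243 - 75 = -318)
(p - 163)² + a(Z(3), -132) = (-324 - 163)² - 318 = (-487)² - 318 = 237169 - 318 = 236851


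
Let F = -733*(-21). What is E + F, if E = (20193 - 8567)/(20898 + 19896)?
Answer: 313976834/20397 ≈ 15393.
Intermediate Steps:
E = 5813/20397 (E = 11626/40794 = 11626*(1/40794) = 5813/20397 ≈ 0.28499)
F = 15393
E + F = 5813/20397 + 15393 = 313976834/20397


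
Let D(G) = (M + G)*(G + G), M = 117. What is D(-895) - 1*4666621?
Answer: -3274001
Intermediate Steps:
D(G) = 2*G*(117 + G) (D(G) = (117 + G)*(G + G) = (117 + G)*(2*G) = 2*G*(117 + G))
D(-895) - 1*4666621 = 2*(-895)*(117 - 895) - 1*4666621 = 2*(-895)*(-778) - 4666621 = 1392620 - 4666621 = -3274001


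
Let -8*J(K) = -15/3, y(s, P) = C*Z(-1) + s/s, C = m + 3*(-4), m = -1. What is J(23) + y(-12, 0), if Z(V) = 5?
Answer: -507/8 ≈ -63.375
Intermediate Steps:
C = -13 (C = -1 + 3*(-4) = -1 - 12 = -13)
y(s, P) = -64 (y(s, P) = -13*5 + s/s = -65 + 1 = -64)
J(K) = 5/8 (J(K) = -(-15)/(8*3) = -⅛*(-5) = 5/8)
J(23) + y(-12, 0) = 5/8 - 64 = -507/8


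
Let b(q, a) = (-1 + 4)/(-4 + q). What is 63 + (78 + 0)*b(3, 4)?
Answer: -171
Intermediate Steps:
b(q, a) = 3/(-4 + q)
63 + (78 + 0)*b(3, 4) = 63 + (78 + 0)*(3/(-4 + 3)) = 63 + 78*(3/(-1)) = 63 + 78*(3*(-1)) = 63 + 78*(-3) = 63 - 234 = -171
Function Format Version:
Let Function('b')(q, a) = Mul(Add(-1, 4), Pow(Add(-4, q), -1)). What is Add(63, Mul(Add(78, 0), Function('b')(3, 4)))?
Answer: -171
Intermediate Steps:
Function('b')(q, a) = Mul(3, Pow(Add(-4, q), -1))
Add(63, Mul(Add(78, 0), Function('b')(3, 4))) = Add(63, Mul(Add(78, 0), Mul(3, Pow(Add(-4, 3), -1)))) = Add(63, Mul(78, Mul(3, Pow(-1, -1)))) = Add(63, Mul(78, Mul(3, -1))) = Add(63, Mul(78, -3)) = Add(63, -234) = -171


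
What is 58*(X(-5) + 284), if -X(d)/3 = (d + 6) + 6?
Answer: 15254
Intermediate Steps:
X(d) = -36 - 3*d (X(d) = -3*((d + 6) + 6) = -3*((6 + d) + 6) = -3*(12 + d) = -36 - 3*d)
58*(X(-5) + 284) = 58*((-36 - 3*(-5)) + 284) = 58*((-36 + 15) + 284) = 58*(-21 + 284) = 58*263 = 15254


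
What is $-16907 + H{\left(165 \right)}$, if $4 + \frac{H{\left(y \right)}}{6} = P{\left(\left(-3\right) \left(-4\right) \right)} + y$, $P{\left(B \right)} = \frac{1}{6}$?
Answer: $-15940$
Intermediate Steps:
$P{\left(B \right)} = \frac{1}{6}$
$H{\left(y \right)} = -23 + 6 y$ ($H{\left(y \right)} = -24 + 6 \left(\frac{1}{6} + y\right) = -24 + \left(1 + 6 y\right) = -23 + 6 y$)
$-16907 + H{\left(165 \right)} = -16907 + \left(-23 + 6 \cdot 165\right) = -16907 + \left(-23 + 990\right) = -16907 + 967 = -15940$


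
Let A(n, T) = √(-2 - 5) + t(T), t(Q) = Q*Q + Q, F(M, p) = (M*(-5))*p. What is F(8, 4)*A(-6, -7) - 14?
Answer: -6734 - 160*I*√7 ≈ -6734.0 - 423.32*I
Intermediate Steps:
F(M, p) = -5*M*p (F(M, p) = (-5*M)*p = -5*M*p)
t(Q) = Q + Q² (t(Q) = Q² + Q = Q + Q²)
A(n, T) = I*√7 + T*(1 + T) (A(n, T) = √(-2 - 5) + T*(1 + T) = √(-7) + T*(1 + T) = I*√7 + T*(1 + T))
F(8, 4)*A(-6, -7) - 14 = (-5*8*4)*(I*√7 - 7*(1 - 7)) - 14 = -160*(I*√7 - 7*(-6)) - 14 = -160*(I*√7 + 42) - 14 = -160*(42 + I*√7) - 14 = (-6720 - 160*I*√7) - 14 = -6734 - 160*I*√7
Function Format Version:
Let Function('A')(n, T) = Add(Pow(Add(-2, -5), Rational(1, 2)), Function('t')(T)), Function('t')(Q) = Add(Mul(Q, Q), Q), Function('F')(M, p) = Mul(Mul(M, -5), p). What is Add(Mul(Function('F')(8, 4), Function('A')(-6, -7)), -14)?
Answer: Add(-6734, Mul(-160, I, Pow(7, Rational(1, 2)))) ≈ Add(-6734.0, Mul(-423.32, I))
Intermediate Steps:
Function('F')(M, p) = Mul(-5, M, p) (Function('F')(M, p) = Mul(Mul(-5, M), p) = Mul(-5, M, p))
Function('t')(Q) = Add(Q, Pow(Q, 2)) (Function('t')(Q) = Add(Pow(Q, 2), Q) = Add(Q, Pow(Q, 2)))
Function('A')(n, T) = Add(Mul(I, Pow(7, Rational(1, 2))), Mul(T, Add(1, T))) (Function('A')(n, T) = Add(Pow(Add(-2, -5), Rational(1, 2)), Mul(T, Add(1, T))) = Add(Pow(-7, Rational(1, 2)), Mul(T, Add(1, T))) = Add(Mul(I, Pow(7, Rational(1, 2))), Mul(T, Add(1, T))))
Add(Mul(Function('F')(8, 4), Function('A')(-6, -7)), -14) = Add(Mul(Mul(-5, 8, 4), Add(Mul(I, Pow(7, Rational(1, 2))), Mul(-7, Add(1, -7)))), -14) = Add(Mul(-160, Add(Mul(I, Pow(7, Rational(1, 2))), Mul(-7, -6))), -14) = Add(Mul(-160, Add(Mul(I, Pow(7, Rational(1, 2))), 42)), -14) = Add(Mul(-160, Add(42, Mul(I, Pow(7, Rational(1, 2))))), -14) = Add(Add(-6720, Mul(-160, I, Pow(7, Rational(1, 2)))), -14) = Add(-6734, Mul(-160, I, Pow(7, Rational(1, 2))))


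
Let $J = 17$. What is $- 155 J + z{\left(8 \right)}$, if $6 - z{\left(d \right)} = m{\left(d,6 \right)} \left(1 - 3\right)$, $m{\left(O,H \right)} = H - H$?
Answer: $-2629$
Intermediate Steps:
$m{\left(O,H \right)} = 0$
$z{\left(d \right)} = 6$ ($z{\left(d \right)} = 6 - 0 \left(1 - 3\right) = 6 - 0 \left(-2\right) = 6 - 0 = 6 + 0 = 6$)
$- 155 J + z{\left(8 \right)} = \left(-155\right) 17 + 6 = -2635 + 6 = -2629$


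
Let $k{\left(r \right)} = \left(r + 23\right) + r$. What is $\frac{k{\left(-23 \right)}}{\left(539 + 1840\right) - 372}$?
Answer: $- \frac{23}{2007} \approx -0.01146$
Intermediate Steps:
$k{\left(r \right)} = 23 + 2 r$ ($k{\left(r \right)} = \left(23 + r\right) + r = 23 + 2 r$)
$\frac{k{\left(-23 \right)}}{\left(539 + 1840\right) - 372} = \frac{23 + 2 \left(-23\right)}{\left(539 + 1840\right) - 372} = \frac{23 - 46}{2379 - 372} = - \frac{23}{2007}$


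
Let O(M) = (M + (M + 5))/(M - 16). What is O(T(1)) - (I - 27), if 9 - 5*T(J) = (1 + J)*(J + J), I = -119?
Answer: 2183/15 ≈ 145.53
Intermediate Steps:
T(J) = 9/5 - 2*J*(1 + J)/5 (T(J) = 9/5 - (1 + J)*(J + J)/5 = 9/5 - (1 + J)*2*J/5 = 9/5 - 2*J*(1 + J)/5)
O(M) = (5 + 2*M)/(-16 + M) (O(M) = (M + (5 + M))/(-16 + M) = (5 + 2*M)/(-16 + M))
O(T(1)) - (I - 27) = (5 + 2*(9/5 - ⅖*1 - ⅖*1²))/(-16 + (9/5 - ⅖*1 - ⅖*1²)) - (-119 - 27) = (5 + 2*(9/5 - ⅖ - ⅖*1))/(-16 + (9/5 - ⅖ - ⅖*1)) - 1*(-146) = (5 + 2*(9/5 - ⅖ - ⅖))/(-16 + (9/5 - ⅖ - ⅖)) + 146 = (5 + 2*1)/(-16 + 1) + 146 = (5 + 2)/(-15) + 146 = -1/15*7 + 146 = -7/15 + 146 = 2183/15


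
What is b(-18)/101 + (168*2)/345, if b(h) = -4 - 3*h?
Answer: 17062/11615 ≈ 1.4690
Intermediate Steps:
b(-18)/101 + (168*2)/345 = (-4 - 3*(-18))/101 + (168*2)/345 = (-4 + 54)*(1/101) + 336*(1/345) = 50*(1/101) + 112/115 = 50/101 + 112/115 = 17062/11615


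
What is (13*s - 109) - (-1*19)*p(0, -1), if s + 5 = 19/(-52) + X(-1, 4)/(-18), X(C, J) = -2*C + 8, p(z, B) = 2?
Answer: -5327/36 ≈ -147.97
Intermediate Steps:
X(C, J) = 8 - 2*C
s = -2771/468 (s = -5 + (19/(-52) + (8 - 2*(-1))/(-18)) = -5 + (19*(-1/52) + (8 + 2)*(-1/18)) = -5 + (-19/52 + 10*(-1/18)) = -5 + (-19/52 - 5/9) = -5 - 431/468 = -2771/468 ≈ -5.9209)
(13*s - 109) - (-1*19)*p(0, -1) = (13*(-2771/468) - 109) - (-1*19)*2 = (-2771/36 - 109) - (-19)*2 = -6695/36 - 1*(-38) = -6695/36 + 38 = -5327/36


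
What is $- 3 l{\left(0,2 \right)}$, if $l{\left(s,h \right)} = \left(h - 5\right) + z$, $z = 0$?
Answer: $9$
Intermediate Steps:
$l{\left(s,h \right)} = -5 + h$ ($l{\left(s,h \right)} = \left(h - 5\right) + 0 = \left(-5 + h\right) + 0 = -5 + h$)
$- 3 l{\left(0,2 \right)} = - 3 \left(-5 + 2\right) = \left(-3\right) \left(-3\right) = 9$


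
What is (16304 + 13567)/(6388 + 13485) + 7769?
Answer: 154423208/19873 ≈ 7770.5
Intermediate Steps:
(16304 + 13567)/(6388 + 13485) + 7769 = 29871/19873 + 7769 = 154423208/19873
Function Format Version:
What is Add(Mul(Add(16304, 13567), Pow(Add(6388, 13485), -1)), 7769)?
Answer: Rational(154423208, 19873) ≈ 7770.5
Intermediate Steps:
Add(Mul(Add(16304, 13567), Pow(Add(6388, 13485), -1)), 7769) = Add(Mul(29871, Pow(19873, -1)), 7769) = Add(Mul(29871, Rational(1, 19873)), 7769) = Add(Rational(29871, 19873), 7769) = Rational(154423208, 19873)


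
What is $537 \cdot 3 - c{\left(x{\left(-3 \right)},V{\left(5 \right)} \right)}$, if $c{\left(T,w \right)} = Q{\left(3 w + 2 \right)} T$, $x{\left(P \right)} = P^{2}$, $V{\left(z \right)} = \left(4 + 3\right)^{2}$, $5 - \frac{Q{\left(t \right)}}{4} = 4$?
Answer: $1575$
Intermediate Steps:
$Q{\left(t \right)} = 4$ ($Q{\left(t \right)} = 20 - 16 = 4$)
$V{\left(z \right)} = 49$ ($V{\left(z \right)} = 7^{2} = 49$)
$c{\left(T,w \right)} = 4 T$
$537 \cdot 3 - c{\left(x{\left(-3 \right)},V{\left(5 \right)} \right)} = 537 \cdot 3 - 4 \left(-3\right)^{2} = 1611 - 4 \cdot 9 = 1611 - 36 = 1575$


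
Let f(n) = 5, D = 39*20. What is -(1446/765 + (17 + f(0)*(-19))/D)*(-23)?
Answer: 20999/510 ≈ 41.174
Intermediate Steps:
D = 780
-(1446/765 + (17 + f(0)*(-19))/D)*(-23) = -(1446/765 + (17 + 5*(-19))/780)*(-23) = -(1446*(1/765) + (17 - 95)*(1/780))*(-23) = -(482/255 - 78*1/780)*(-23) = -(482/255 - ⅒)*(-23) = -913*(-23)/510 = -1*(-20999/510) = 20999/510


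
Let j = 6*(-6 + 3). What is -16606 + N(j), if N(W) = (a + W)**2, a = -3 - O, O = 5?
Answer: -15930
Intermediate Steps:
a = -8 (a = -3 - 1*5 = -3 - 5 = -8)
j = -18 (j = 6*(-3) = -18)
N(W) = (-8 + W)**2
-16606 + N(j) = -16606 + (-8 - 18)**2 = -16606 + (-26)**2 = -16606 + 676 = -15930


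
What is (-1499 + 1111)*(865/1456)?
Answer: -83905/364 ≈ -230.51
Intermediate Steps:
(-1499 + 1111)*(865/1456) = -335620/1456 = -388*865/1456 = -83905/364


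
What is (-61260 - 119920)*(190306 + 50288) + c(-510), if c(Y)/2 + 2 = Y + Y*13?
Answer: -43590835204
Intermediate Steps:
c(Y) = -4 + 28*Y (c(Y) = -4 + 2*(Y + Y*13) = -4 + 2*(Y + 13*Y) = -4 + 2*(14*Y) = -4 + 28*Y)
(-61260 - 119920)*(190306 + 50288) + c(-510) = (-61260 - 119920)*(190306 + 50288) + (-4 + 28*(-510)) = -181180*240594 + (-4 - 14280) = -43590820920 - 14284 = -43590835204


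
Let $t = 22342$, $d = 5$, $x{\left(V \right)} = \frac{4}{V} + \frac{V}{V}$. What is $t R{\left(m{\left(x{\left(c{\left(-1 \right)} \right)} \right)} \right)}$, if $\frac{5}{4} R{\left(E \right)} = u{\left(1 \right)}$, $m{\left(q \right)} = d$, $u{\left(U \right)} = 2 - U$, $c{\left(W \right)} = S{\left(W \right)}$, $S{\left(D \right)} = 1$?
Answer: $\frac{89368}{5} \approx 17874.0$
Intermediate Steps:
$c{\left(W \right)} = 1$
$x{\left(V \right)} = 1 + \frac{4}{V}$ ($x{\left(V \right)} = \frac{4}{V} + 1 = 1 + \frac{4}{V}$)
$m{\left(q \right)} = 5$
$R{\left(E \right)} = \frac{4}{5}$ ($R{\left(E \right)} = \frac{4 \left(2 - 1\right)}{5} = \frac{4}{5} \cdot 1 = \frac{4}{5}$)
$t R{\left(m{\left(x{\left(c{\left(-1 \right)} \right)} \right)} \right)} = 22342 \cdot \frac{4}{5} = \frac{89368}{5}$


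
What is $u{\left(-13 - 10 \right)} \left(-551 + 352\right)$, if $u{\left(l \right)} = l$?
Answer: $4577$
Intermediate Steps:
$u{\left(-13 - 10 \right)} \left(-551 + 352\right) = \left(-13 - 10\right) \left(-551 + 352\right) = \left(-13 - 10\right) \left(-199\right) = \left(-23\right) \left(-199\right) = 4577$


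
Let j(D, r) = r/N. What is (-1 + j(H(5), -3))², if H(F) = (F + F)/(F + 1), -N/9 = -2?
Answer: 49/36 ≈ 1.3611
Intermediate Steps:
N = 18 (N = -9*(-2) = 18)
H(F) = 2*F/(1 + F) (H(F) = (2*F)/(1 + F) = 2*F/(1 + F))
j(D, r) = r/18
(-1 + j(H(5), -3))² = (-1 + (1/18)*(-3))² = (-1 - ⅙)² = (-7/6)² = 49/36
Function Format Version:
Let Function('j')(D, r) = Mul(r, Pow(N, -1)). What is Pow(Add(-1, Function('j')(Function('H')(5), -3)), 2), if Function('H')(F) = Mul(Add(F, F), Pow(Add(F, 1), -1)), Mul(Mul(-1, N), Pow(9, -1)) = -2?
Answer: Rational(49, 36) ≈ 1.3611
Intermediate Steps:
N = 18 (N = Mul(-9, -2) = 18)
Function('H')(F) = Mul(2, F, Pow(Add(1, F), -1)) (Function('H')(F) = Mul(Mul(2, F), Pow(Add(1, F), -1)) = Mul(2, F, Pow(Add(1, F), -1)))
Function('j')(D, r) = Mul(Rational(1, 18), r) (Function('j')(D, r) = Mul(r, Pow(18, -1)) = Mul(r, Rational(1, 18)) = Mul(Rational(1, 18), r))
Pow(Add(-1, Function('j')(Function('H')(5), -3)), 2) = Pow(Add(-1, Mul(Rational(1, 18), -3)), 2) = Pow(Add(-1, Rational(-1, 6)), 2) = Pow(Rational(-7, 6), 2) = Rational(49, 36)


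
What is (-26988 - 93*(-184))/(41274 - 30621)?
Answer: -3292/3551 ≈ -0.92706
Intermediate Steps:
(-26988 - 93*(-184))/(41274 - 30621) = (-26988 + 17112)/10653 = -9876*1/10653 = -3292/3551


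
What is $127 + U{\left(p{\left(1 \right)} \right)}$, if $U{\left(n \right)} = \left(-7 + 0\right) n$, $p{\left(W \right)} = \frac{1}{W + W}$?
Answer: $\frac{247}{2} \approx 123.5$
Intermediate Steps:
$p{\left(W \right)} = \frac{1}{2 W}$
$U{\left(n \right)} = - 7 n$
$127 + U{\left(p{\left(1 \right)} \right)} = 127 - 7 \frac{1}{2 \cdot 1} = 127 - 7 \cdot \frac{1}{2} \cdot 1 = 127 - \frac{7}{2} = \frac{247}{2}$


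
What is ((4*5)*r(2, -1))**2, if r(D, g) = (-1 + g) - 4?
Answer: 14400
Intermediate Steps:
r(D, g) = -5 + g
((4*5)*r(2, -1))**2 = ((4*5)*(-5 - 1))**2 = (20*(-6))**2 = (-120)**2 = 14400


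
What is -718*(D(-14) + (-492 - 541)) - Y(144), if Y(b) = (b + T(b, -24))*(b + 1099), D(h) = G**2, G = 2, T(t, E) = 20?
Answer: 534970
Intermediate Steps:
D(h) = 4 (D(h) = 2**2 = 4)
Y(b) = (20 + b)*(1099 + b) (Y(b) = (b + 20)*(b + 1099) = (20 + b)*(1099 + b))
-718*(D(-14) + (-492 - 541)) - Y(144) = -718*(4 + (-492 - 541)) - (21980 + 144**2 + 1119*144) = -718*(4 - 1033) - (21980 + 20736 + 161136) = -718*(-1029) - 1*203852 = 738822 - 203852 = 534970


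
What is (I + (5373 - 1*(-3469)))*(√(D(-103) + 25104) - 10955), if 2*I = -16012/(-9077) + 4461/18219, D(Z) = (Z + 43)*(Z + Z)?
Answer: -34122708764865/352234 + 974934536139*√9366/55124621 ≈ -9.5164e+7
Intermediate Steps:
D(Z) = 2*Z*(43 + Z) (D(Z) = (43 + Z)*(2*Z) = 2*Z*(43 + Z))
I = 110738375/110249242 (I = (-16012/(-9077) + 4461/18219)/2 = (-16012*(-1/9077) + 4461*(1/18219))/2 = (16012/9077 + 1487/6073)/2 = (½)*(110738375/55124621) = 110738375/110249242 ≈ 1.0044)
(I + (5373 - 1*(-3469)))*(√(D(-103) + 25104) - 10955) = (110738375/110249242 + (5373 - 1*(-3469)))*(√(2*(-103)*(43 - 103) + 25104) - 10955) = (110738375/110249242 + (5373 + 3469))*(√(2*(-103)*(-60) + 25104) - 10955) = (110738375/110249242 + 8842)*(√(12360 + 25104) - 10955) = 974934536139*(√37464 - 10955)/110249242 = 974934536139*(2*√9366 - 10955)/110249242 = 974934536139*(-10955 + 2*√9366)/110249242 = -34122708764865/352234 + 974934536139*√9366/55124621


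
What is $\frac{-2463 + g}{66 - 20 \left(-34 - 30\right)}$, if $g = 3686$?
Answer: $\frac{1223}{1346} \approx 0.90862$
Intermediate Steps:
$\frac{-2463 + g}{66 - 20 \left(-34 - 30\right)} = \frac{-2463 + 3686}{66 - 20 \left(-34 - 30\right)} = \frac{1223}{66 - -1280} = \frac{1223}{66 + 1280} = \frac{1223}{1346}$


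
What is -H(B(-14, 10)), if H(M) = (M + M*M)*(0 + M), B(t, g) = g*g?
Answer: -1010000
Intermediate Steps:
B(t, g) = g²
H(M) = M*(M + M²) (H(M) = (M + M²)*M = M*(M + M²))
-H(B(-14, 10)) = -(10²)²*(1 + 10²) = -100²*(1 + 100) = -10000*101 = -1*1010000 = -1010000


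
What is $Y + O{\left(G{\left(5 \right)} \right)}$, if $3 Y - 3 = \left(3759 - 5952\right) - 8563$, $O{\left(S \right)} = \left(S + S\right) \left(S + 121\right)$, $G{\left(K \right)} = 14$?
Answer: $\frac{587}{3} \approx 195.67$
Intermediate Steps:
$O{\left(S \right)} = 2 S \left(121 + S\right)$
$Y = - \frac{10753}{3}$ ($Y = 1 + \frac{\left(3759 - 5952\right) - 8563}{3} = 1 + \frac{-2193 - 8563}{3} = 1 + \frac{1}{3} \left(-10756\right) = 1 - \frac{10756}{3} = - \frac{10753}{3} \approx -3584.3$)
$Y + O{\left(G{\left(5 \right)} \right)} = - \frac{10753}{3} + 2 \cdot 14 \left(121 + 14\right) = - \frac{10753}{3} + 2 \cdot 14 \cdot 135 = - \frac{10753}{3} + 3780 = \frac{587}{3}$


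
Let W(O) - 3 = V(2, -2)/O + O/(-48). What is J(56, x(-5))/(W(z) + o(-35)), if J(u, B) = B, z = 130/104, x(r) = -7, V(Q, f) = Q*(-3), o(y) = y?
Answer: 6720/35353 ≈ 0.19008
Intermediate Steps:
V(Q, f) = -3*Q
z = 5/4 (z = 130*(1/104) = 5/4 ≈ 1.2500)
W(O) = 3 - 6/O - O/48 (W(O) = 3 + ((-3*2)/O + O/(-48)) = 3 + (-6/O + O*(-1/48)) = 3 + (-6/O - O/48) = 3 - 6/O - O/48)
J(56, x(-5))/(W(z) + o(-35)) = -7/((3 - 6/5/4 - 1/48*5/4) - 35) = -7/((3 - 6*⅘ - 5/192) - 35) = -7/((3 - 24/5 - 5/192) - 35) = -7/(-1753/960 - 35) = -7/(-35353/960) = -7*(-960/35353) = 6720/35353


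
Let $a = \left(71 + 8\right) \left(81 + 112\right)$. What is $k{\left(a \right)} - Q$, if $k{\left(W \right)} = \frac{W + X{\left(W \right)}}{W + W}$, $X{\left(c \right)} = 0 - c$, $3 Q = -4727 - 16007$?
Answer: $\frac{20734}{3} \approx 6911.3$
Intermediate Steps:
$Q = - \frac{20734}{3}$ ($Q = \frac{-4727 - 16007}{3} = \frac{1}{3} \left(-20734\right) = - \frac{20734}{3} \approx -6911.3$)
$X{\left(c \right)} = - c$
$a = 15247$ ($a = 79 \cdot 193 = 15247$)
$k{\left(W \right)} = 0$ ($k{\left(W \right)} = \frac{W - W}{W + W} = \frac{0}{2 W} = 0 \frac{1}{2 W} = 0$)
$k{\left(a \right)} - Q = 0 - - \frac{20734}{3} = 0 + \frac{20734}{3} = \frac{20734}{3}$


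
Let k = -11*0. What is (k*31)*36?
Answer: 0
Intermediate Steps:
k = 0
(k*31)*36 = (0*31)*36 = 0*36 = 0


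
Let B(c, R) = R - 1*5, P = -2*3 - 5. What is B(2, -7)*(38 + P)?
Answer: -324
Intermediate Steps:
P = -11 (P = -6 - 5 = -11)
B(c, R) = -5 + R (B(c, R) = R - 5 = -5 + R)
B(2, -7)*(38 + P) = (-5 - 7)*(38 - 11) = -12*27 = -324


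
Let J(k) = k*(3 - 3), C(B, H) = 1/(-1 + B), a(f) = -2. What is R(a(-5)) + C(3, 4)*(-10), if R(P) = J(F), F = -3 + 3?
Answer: -5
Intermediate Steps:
F = 0
J(k) = 0 (J(k) = k*0 = 0)
R(P) = 0
R(a(-5)) + C(3, 4)*(-10) = 0 - 10/(-1 + 3) = 0 - 10/2 = 0 + (½)*(-10) = 0 - 5 = -5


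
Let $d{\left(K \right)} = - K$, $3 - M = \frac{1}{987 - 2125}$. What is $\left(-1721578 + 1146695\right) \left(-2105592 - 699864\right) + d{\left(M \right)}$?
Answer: $\frac{1835376598352009}{1138} \approx 1.6128 \cdot 10^{12}$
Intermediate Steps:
$M = \frac{3415}{1138}$ ($M = 3 - \frac{1}{987 - 2125} = 3 - \frac{1}{-1138} = 3 - - \frac{1}{1138} = 3 + \frac{1}{1138} = \frac{3415}{1138} \approx 3.0009$)
$\left(-1721578 + 1146695\right) \left(-2105592 - 699864\right) + d{\left(M \right)} = \left(-1721578 + 1146695\right) \left(-2105592 - 699864\right) - \frac{3415}{1138} = \left(-574883\right) \left(-2805456\right) - \frac{3415}{1138} = 1612808961648 - \frac{3415}{1138} = \frac{1835376598352009}{1138}$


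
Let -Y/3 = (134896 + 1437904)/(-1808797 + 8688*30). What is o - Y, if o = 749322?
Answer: 1160063381154/1548157 ≈ 7.4932e+5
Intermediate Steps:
Y = 4718400/1548157 (Y = -3*(134896 + 1437904)/(-1808797 + 8688*30) = -4718400/(-1808797 + 260640) = -4718400/(-1548157) = -4718400*(-1)/1548157 = -3*(-1572800/1548157) = 4718400/1548157 ≈ 3.0478)
o - Y = 749322 - 1*4718400/1548157 = 749322 - 4718400/1548157 = 1160063381154/1548157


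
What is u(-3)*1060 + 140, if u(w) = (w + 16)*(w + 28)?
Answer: 344640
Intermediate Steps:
u(w) = (16 + w)*(28 + w)
u(-3)*1060 + 140 = (448 + (-3)² + 44*(-3))*1060 + 140 = (448 + 9 - 132)*1060 + 140 = 325*1060 + 140 = 344500 + 140 = 344640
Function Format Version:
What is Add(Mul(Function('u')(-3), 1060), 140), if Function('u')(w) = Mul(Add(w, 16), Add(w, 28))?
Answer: 344640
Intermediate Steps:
Function('u')(w) = Mul(Add(16, w), Add(28, w))
Add(Mul(Function('u')(-3), 1060), 140) = Add(Mul(Add(448, Pow(-3, 2), Mul(44, -3)), 1060), 140) = Add(Mul(Add(448, 9, -132), 1060), 140) = Add(Mul(325, 1060), 140) = Add(344500, 140) = 344640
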